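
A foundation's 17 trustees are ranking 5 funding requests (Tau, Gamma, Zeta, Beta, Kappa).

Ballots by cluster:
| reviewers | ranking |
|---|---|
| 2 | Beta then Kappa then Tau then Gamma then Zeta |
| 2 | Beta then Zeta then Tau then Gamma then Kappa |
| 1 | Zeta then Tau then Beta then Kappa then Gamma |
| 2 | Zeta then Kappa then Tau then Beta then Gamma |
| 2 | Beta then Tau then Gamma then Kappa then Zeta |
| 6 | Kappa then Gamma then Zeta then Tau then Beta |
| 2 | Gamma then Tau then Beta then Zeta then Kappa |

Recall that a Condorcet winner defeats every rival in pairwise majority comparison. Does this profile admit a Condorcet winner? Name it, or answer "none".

none

Pairwise majorities:
Tau vs Gamma: Tau wins 9–8.
Tau vs Zeta: Zeta, 11–6.
Tau vs Beta: Tau, 11–6.
Tau–Kappa: Kappa 10–7.
Gamma–Zeta: Gamma 12–5.
Gamma vs Beta: Beta, 9–8.
Gamma–Kappa: Kappa 11–6.
Zeta–Beta: Zeta 9–8.
Zeta–Kappa: Kappa 10–7.
Beta vs Kappa: Beta, 9–8.
Every project loses at least once (Tau loses to Zeta; Gamma loses to Tau; Zeta loses to Gamma; Beta loses to Tau; Kappa loses to Beta). The majority relation contains the cycle Tau beats Gamma beats Zeta beats Tau, so there is no Condorcet winner.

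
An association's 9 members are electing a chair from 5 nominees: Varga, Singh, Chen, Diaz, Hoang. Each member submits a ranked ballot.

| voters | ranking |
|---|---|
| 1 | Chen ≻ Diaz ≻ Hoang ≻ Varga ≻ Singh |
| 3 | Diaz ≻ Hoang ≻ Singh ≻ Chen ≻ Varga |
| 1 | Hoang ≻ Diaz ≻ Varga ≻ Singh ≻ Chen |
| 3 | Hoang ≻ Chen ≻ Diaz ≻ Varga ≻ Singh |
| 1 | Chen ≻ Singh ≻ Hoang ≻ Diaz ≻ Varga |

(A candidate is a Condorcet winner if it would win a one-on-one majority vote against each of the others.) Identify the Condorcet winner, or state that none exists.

Hoang

Pairwise majorities:
Varga vs Singh: 5 to 4, Varga.
Varga vs Chen: Chen wins 8–1.
Varga vs Diaz: Diaz wins 9–0.
Varga vs Hoang: Hoang, 9–0.
Singh vs Chen: Chen, 5–4.
Singh vs Diaz: Singh is ranked higher on 1 ballot, Diaz on 8. Diaz wins 8–1.
Singh vs Hoang: Singh is ranked higher on 1 ballot, Hoang on 8. Hoang wins 8–1.
Chen vs Diaz: Chen wins 5–4.
Chen vs Hoang: 2 to 7, Hoang.
Diaz vs Hoang: Diaz is ranked higher on 1+3 = 4 ballots, Hoang on 5. Hoang wins 5–4.
Only Hoang has no losses; Hoang is the Condorcet winner.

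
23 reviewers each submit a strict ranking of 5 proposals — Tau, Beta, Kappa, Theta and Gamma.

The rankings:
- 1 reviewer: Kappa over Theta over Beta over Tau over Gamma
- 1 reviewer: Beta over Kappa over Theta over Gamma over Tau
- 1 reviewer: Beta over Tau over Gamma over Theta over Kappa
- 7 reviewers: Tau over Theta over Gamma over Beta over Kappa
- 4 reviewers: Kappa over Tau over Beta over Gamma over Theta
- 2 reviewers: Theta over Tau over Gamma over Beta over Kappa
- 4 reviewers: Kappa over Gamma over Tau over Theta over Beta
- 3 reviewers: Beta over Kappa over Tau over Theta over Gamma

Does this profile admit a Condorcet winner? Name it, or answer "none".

none

Check each pair by majority over 23 ballots:
Tau vs Beta: Tau, 17–6.
Tau–Kappa: Kappa 13–10.
Tau vs Theta: Tau is ranked higher on 1+7+4+4+3 = 19 ballots, Theta on 4. Tau wins 19–4.
Tau vs Gamma: Tau is ranked higher on 1+1+7+4+2+3 = 18 ballots, Gamma on 5. Tau wins 18–5.
Beta vs Kappa: 14 to 9, Beta.
Beta vs Theta: Beta preferred on 1+1+4+3 = 9 ballots; Theta wins 14–9.
Beta vs Gamma: 1+1+1+4+3 = 10 for Beta, 13 for Gamma — Gamma by 13–10.
Kappa vs Theta: Kappa preferred on 1+1+4+4+3 = 13 ballots; Kappa wins 13–10.
Kappa vs Gamma: Kappa is ranked higher on 1+1+4+4+3 = 13 ballots, Gamma on 10. Kappa wins 13–10.
Theta vs Gamma: Theta, 14–9.
No project is unbeaten: Tau loses to Kappa; Beta loses to Tau; Kappa loses to Beta; Theta loses to Tau; Gamma loses to Tau. In particular Tau beats Beta beats Kappa beats Tau is a majority cycle — no Condorcet winner exists.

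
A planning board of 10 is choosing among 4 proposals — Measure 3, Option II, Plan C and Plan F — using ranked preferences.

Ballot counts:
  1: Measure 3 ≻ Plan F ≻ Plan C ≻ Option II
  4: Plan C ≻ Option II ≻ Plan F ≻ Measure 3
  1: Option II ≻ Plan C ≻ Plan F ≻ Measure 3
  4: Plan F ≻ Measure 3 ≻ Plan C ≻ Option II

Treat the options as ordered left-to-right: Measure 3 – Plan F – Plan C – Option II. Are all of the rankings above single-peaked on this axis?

yes

Axis positions: Measure 3=1, Plan F=2, Plan C=3, Option II=4.
Bloc 1 (peak Measure 3 at position 1): ranking walks positions 1-2-3-4, expanding outward from the peak — single-peaked.
Bloc 2 (peak Plan C at position 3): ranking walks positions 3-4-2-1, expanding outward from the peak — single-peaked.
Bloc 3 (peak Option II at position 4): ranking walks positions 4-3-2-1, expanding outward from the peak — single-peaked.
Bloc 4 (peak Plan F at position 2): ranking walks positions 2-1-3-4, expanding outward from the peak — single-peaked.
Every ranking is single-peaked on this axis.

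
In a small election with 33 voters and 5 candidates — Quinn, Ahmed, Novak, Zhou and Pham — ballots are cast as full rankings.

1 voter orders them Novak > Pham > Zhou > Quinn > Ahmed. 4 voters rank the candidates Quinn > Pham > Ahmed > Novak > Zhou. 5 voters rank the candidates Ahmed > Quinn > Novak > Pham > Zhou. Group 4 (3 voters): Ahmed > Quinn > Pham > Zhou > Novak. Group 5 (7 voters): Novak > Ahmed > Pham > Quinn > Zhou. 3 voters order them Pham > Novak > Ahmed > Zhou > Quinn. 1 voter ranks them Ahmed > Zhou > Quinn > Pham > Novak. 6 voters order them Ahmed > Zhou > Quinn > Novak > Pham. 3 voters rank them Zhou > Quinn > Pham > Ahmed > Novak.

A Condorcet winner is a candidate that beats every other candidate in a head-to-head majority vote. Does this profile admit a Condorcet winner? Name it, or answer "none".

Ahmed

Head-to-head results (33 voters):
Quinn vs Ahmed: Ahmed, 25–8.
Quinn vs Novak: Quinn, 22–11.
Quinn–Zhou: Quinn 19–14.
Quinn–Pham: Quinn 22–11.
Ahmed–Novak: Ahmed 22–11.
Ahmed vs Zhou: Ahmed, 29–4.
Ahmed vs Pham: Ahmed wins 22–11.
Novak vs Zhou: Novak, 20–13.
Novak vs Pham: Novak, 19–14.
Zhou vs Pham: Pham wins 23–10.
Only Ahmed has no losses; Ahmed is the Condorcet winner.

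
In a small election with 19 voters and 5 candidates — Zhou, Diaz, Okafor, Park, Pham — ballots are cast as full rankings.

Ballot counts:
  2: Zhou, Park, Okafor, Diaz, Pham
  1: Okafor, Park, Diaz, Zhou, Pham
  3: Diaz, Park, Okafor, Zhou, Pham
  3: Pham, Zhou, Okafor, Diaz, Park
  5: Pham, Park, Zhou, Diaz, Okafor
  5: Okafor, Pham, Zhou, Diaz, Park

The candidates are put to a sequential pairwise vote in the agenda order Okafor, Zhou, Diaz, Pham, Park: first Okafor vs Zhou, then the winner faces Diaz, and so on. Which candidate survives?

Pham

Round 1: Okafor vs Zhou — 9–10, Zhou advances.
Round 2: Zhou vs Diaz — 15–4, Zhou advances.
Round 3: Zhou vs Pham — 6–13, Pham advances.
Round 4: Pham vs Park — 13–6, Pham advances.
Pham survives the agenda.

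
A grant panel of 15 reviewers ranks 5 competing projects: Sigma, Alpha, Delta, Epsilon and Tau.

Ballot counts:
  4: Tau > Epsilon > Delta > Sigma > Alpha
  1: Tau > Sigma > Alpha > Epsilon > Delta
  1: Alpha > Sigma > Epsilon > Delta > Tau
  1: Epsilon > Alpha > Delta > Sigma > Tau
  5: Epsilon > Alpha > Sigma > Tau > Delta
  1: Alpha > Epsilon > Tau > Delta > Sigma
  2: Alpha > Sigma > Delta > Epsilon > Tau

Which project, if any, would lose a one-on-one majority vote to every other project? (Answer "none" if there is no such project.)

Delta

Head-to-head results (15 reviewers):
Sigma vs Alpha: Sigma preferred on 4+1 = 5 ballots; Alpha wins 10–5.
Sigma vs Delta: Sigma, 9–6.
Sigma vs Epsilon: Sigma is ranked higher on 1+1+2 = 4 ballots, Epsilon on 11. Epsilon wins 11–4.
Sigma vs Tau: Sigma wins 9–6.
Alpha vs Delta: Alpha is ranked higher on 1+1+1+5+1+2 = 11 ballots, Delta on 4. Alpha wins 11–4.
Alpha vs Epsilon: 5 to 10, Epsilon.
Alpha vs Tau: Alpha preferred on 1+1+5+1+2 = 10 ballots; Alpha wins 10–5.
Delta vs Epsilon: Delta preferred on 2 ballots; Epsilon wins 13–2.
Delta vs Tau: 4 to 11, Tau.
Epsilon vs Tau: 1+1+5+1+2 = 10 for Epsilon, 5 for Tau — Epsilon by 10–5.
Delta is beaten in every head-to-head and is the Condorcet loser.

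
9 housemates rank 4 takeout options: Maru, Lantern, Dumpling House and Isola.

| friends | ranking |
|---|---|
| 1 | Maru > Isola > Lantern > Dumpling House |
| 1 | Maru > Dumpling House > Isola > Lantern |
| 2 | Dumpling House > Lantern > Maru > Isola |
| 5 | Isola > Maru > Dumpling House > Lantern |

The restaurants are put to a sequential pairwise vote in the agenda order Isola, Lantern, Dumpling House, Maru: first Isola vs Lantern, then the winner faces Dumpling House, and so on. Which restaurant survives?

Isola

Round 1: Isola vs Lantern — 7–2, Isola advances.
Round 2: Isola vs Dumpling House — 6–3, Isola advances.
Round 3: Isola vs Maru — 5–4, Isola advances.
The agenda winner is Isola.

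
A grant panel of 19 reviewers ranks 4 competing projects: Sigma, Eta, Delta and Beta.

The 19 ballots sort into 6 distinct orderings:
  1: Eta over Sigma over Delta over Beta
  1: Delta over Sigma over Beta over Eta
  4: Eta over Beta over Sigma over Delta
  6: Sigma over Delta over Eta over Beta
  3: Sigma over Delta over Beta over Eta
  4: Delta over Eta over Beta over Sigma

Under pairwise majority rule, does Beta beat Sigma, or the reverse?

Ballots ranking Beta above Sigma: 4 + 4 = 8.
Ballots ranking Sigma above Beta: 19 − 8 = 11.
Sigma wins the head-to-head 11–8.

Sigma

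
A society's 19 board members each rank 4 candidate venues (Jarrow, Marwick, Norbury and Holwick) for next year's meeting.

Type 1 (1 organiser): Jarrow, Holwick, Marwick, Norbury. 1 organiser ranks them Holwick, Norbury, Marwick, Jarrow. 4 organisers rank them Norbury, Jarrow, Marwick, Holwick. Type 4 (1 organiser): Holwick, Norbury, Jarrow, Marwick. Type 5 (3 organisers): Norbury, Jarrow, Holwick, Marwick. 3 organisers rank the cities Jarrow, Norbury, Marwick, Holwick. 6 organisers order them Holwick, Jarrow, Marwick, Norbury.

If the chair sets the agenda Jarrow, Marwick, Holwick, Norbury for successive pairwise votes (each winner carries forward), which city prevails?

Round 1: Jarrow vs Marwick — 18–1, Jarrow advances.
Round 2: Jarrow vs Holwick — 11–8, Jarrow advances.
Round 3: Jarrow vs Norbury — 10–9, Jarrow advances.
The agenda winner is Jarrow.

Jarrow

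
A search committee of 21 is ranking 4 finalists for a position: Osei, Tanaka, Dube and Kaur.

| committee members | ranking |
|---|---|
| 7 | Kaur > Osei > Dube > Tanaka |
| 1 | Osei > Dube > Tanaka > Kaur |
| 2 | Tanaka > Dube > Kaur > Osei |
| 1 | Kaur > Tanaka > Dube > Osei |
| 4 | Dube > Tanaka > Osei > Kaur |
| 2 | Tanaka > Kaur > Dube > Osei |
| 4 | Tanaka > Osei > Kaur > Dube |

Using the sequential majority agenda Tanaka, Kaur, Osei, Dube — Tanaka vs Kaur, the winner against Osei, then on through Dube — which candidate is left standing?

Round 1: Tanaka vs Kaur — 13–8, Tanaka advances.
Round 2: Tanaka vs Osei — 13–8, Tanaka advances.
Round 3: Tanaka vs Dube — 9–12, Dube advances.
The agenda winner is Dube.

Dube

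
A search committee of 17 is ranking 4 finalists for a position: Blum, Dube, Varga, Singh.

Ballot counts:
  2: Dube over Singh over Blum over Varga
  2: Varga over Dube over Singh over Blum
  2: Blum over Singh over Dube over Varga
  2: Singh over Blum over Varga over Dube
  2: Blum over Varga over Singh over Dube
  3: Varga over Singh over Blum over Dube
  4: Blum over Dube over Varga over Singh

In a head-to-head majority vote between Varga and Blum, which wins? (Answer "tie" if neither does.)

Blum

Ballots ranking Varga above Blum: 2 + 3 = 5.
Ballots ranking Blum above Varga: 17 − 5 = 12.
Blum wins the head-to-head 12–5.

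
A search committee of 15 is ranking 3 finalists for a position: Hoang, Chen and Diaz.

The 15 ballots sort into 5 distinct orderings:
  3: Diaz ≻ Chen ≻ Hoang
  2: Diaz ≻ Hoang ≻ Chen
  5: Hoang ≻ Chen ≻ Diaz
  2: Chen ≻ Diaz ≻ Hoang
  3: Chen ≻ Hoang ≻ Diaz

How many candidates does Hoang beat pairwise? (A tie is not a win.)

1

Hoang against each rival (15 committee members):
Hoang vs Chen: Chen, 8–7.
Hoang vs Diaz: Hoang preferred on 5+3 = 8 ballots; Hoang wins 8–7.
Hoang beats Diaz; loses to Chen — 1 pairwise win.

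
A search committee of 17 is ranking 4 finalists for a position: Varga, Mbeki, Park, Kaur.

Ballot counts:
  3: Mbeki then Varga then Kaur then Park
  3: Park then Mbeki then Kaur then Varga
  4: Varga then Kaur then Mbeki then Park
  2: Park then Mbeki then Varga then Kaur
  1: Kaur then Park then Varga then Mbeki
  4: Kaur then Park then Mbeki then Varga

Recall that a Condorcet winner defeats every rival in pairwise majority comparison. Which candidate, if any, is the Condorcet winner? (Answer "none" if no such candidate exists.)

Check each pair by majority over 17 ballots:
Varga vs Mbeki: Varga preferred on 4+1 = 5 ballots; Mbeki wins 12–5.
Varga vs Park: Varga is ranked higher on 3+4 = 7 ballots, Park on 10. Park wins 10–7.
Varga vs Kaur: Varga preferred on 3+4+2 = 9 ballots; Varga wins 9–8.
Mbeki vs Park: Mbeki preferred on 3+4 = 7 ballots; Park wins 10–7.
Mbeki vs Kaur: 3+3+2 = 8 for Mbeki, 9 for Kaur — Kaur by 9–8.
Park vs Kaur: 3+2 = 5 for Park, 12 for Kaur — Kaur by 12–5.
Each candidate drops at least one matchup (Varga loses to Mbeki; Mbeki loses to Park; Park loses to Kaur; Kaur loses to Varga); the cycle Varga beats Kaur beats Mbeki beats Varga rules out a Condorcet winner.

none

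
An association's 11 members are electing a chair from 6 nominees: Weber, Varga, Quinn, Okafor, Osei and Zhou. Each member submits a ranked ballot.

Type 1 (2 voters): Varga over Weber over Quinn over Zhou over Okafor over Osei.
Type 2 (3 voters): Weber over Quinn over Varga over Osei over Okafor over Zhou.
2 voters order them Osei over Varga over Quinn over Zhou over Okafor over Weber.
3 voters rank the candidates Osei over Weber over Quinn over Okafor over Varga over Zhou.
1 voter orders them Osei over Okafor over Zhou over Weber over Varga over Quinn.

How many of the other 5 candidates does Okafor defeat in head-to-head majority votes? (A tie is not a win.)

1

Okafor against each rival (11 voters):
Okafor vs Weber: Okafor preferred on 2+1 = 3 ballots; Weber wins 8–3.
Okafor vs Varga: Varga, 7–4.
Okafor vs Quinn: Quinn wins 10–1.
Okafor–Osei: Osei 9–2.
Okafor vs Zhou: 3+3+1 = 7 for Okafor, 4 for Zhou — Okafor by 7–4.
Okafor beats Zhou; loses to Weber, Varga, Quinn, Osei — 1 pairwise win.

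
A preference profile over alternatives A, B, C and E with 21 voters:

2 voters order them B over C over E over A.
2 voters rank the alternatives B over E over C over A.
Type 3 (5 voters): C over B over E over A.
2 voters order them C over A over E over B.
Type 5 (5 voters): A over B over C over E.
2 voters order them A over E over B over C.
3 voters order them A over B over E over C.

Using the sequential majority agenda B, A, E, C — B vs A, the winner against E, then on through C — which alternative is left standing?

C

Round 1: B vs A — 9–12, A advances.
Round 2: A vs E — 12–9, A advances.
Round 3: A vs C — 10–11, C advances.
C survives the agenda.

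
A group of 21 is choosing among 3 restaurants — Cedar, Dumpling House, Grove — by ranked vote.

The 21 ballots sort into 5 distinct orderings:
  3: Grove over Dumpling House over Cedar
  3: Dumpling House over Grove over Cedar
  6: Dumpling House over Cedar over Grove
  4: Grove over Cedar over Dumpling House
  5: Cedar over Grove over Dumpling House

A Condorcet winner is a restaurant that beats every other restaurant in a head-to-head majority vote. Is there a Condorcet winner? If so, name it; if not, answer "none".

none

Pairwise majorities:
Cedar–Dumpling House: Dumpling House 12–9.
Cedar vs Grove: Cedar, 11–10.
Dumpling House vs Grove: Grove wins 12–9.
Each restaurant drops at least one matchup (Cedar loses to Dumpling House; Dumpling House loses to Grove; Grove loses to Cedar); the cycle Cedar → Grove → Dumpling House → Cedar rules out a Condorcet winner.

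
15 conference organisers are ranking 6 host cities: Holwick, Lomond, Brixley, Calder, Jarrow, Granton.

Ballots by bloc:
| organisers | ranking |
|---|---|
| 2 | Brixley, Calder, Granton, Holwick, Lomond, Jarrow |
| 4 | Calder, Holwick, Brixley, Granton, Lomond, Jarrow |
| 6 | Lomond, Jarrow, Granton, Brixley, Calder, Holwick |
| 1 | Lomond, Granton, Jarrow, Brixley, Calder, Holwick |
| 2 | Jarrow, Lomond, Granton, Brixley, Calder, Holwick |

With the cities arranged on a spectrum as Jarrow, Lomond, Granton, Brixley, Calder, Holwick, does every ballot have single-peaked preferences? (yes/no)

yes

Axis positions: Jarrow=1, Lomond=2, Granton=3, Brixley=4, Calder=5, Holwick=6.
Bloc 1 (peak Brixley at position 4): ranking walks positions 4-5-3-6-2-1, expanding outward from the peak — single-peaked.
Bloc 2 (peak Calder at position 5): ranking walks positions 5-6-4-3-2-1, expanding outward from the peak — single-peaked.
Bloc 3 (peak Lomond at position 2): ranking walks positions 2-1-3-4-5-6, expanding outward from the peak — single-peaked.
Bloc 4 (peak Lomond at position 2): ranking walks positions 2-3-1-4-5-6, expanding outward from the peak — single-peaked.
Bloc 5 (peak Jarrow at position 1): ranking walks positions 1-2-3-4-5-6, expanding outward from the peak — single-peaked.
Every ranking is single-peaked on this axis.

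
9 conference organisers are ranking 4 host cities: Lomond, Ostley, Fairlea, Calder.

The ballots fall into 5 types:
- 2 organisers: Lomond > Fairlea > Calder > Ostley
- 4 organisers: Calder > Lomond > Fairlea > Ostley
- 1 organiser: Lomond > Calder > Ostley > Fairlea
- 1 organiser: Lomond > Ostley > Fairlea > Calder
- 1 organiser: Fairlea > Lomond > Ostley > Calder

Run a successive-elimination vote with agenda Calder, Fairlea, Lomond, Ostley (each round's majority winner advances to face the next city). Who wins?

Lomond

Round 1: Calder vs Fairlea — 5–4, Calder advances.
Round 2: Calder vs Lomond — 4–5, Lomond advances.
Round 3: Lomond vs Ostley — 9–0, Lomond advances.
The agenda winner is Lomond.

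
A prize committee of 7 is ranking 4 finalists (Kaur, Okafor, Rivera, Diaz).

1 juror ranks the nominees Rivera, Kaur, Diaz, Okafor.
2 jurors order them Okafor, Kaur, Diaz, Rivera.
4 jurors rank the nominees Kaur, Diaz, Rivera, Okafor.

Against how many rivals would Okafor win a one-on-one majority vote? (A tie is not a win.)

Okafor against each rival (7 jurors):
Okafor–Kaur: Kaur 5–2.
Okafor vs Rivera: Rivera, 5–2.
Okafor vs Diaz: Okafor preferred on 2 ballots; Diaz wins 5–2.
Okafor beats no one; loses to Kaur, Rivera, Diaz — 0 pairwise wins.

0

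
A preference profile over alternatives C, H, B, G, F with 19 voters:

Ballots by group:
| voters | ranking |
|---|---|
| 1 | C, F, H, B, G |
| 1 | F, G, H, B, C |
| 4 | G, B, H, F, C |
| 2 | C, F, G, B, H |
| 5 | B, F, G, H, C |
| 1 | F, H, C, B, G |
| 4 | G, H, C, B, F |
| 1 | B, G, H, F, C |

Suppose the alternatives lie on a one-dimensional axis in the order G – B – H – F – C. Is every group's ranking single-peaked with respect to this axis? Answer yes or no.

no

Axis positions: G=1, B=2, H=3, F=4, C=5.
Group 1 (peak C at position 5): ranking walks positions 5-4-3-2-1, expanding outward from the peak — single-peaked.
Group 2: ranking walks positions 4-1-3-2-5; G is ranked above H even though H lies between G and the peak F on the axis — preferences dip and rise again. Not single-peaked.
Group 3 (peak G at position 1): ranking walks positions 1-2-3-4-5, expanding outward from the peak — single-peaked.
Group 4: ranking walks positions 5-4-1-2-3; G is ranked above H even though H lies between G and the peak C on the axis — preferences dip and rise again. Not single-peaked.
Group 5: ranking walks positions 2-4-1-3-5; F is ranked above H even though H lies between F and the peak B on the axis — preferences dip and rise again. Not single-peaked.
Group 6 (peak F at position 4): ranking walks positions 4-3-5-2-1, expanding outward from the peak — single-peaked.
Group 7: ranking walks positions 1-3-5-2-4; H is ranked above B even though B lies between H and the peak G on the axis — preferences dip and rise again. Not single-peaked.
Group 8 (peak B at position 2): ranking walks positions 2-1-3-4-5, expanding outward from the peak — single-peaked.
Group 2 violates single-peakedness, so the profile is not single-peaked on this axis.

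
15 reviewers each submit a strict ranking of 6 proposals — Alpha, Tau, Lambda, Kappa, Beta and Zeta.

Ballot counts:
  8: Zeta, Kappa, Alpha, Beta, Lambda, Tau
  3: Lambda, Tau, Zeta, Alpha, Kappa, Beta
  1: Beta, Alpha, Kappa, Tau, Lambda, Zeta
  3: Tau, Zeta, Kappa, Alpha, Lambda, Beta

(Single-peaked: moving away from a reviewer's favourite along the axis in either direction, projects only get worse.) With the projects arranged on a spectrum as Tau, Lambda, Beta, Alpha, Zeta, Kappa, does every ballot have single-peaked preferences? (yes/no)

no

Axis positions: Tau=1, Lambda=2, Beta=3, Alpha=4, Zeta=5, Kappa=6.
Bloc 1 (peak Zeta at position 5): ranking walks positions 5-6-4-3-2-1, expanding outward from the peak — single-peaked.
Bloc 2: ranking walks positions 2-1-5-4-6-3; Zeta is ranked above Beta even though Beta lies between Zeta and the peak Lambda on the axis — preferences dip and rise again. Not single-peaked.
Bloc 3: ranking walks positions 3-4-6-1-2-5; Kappa is ranked above Zeta even though Zeta lies between Kappa and the peak Beta on the axis — preferences dip and rise again. Not single-peaked.
Bloc 4: ranking walks positions 1-5-6-4-2-3; Zeta is ranked above Lambda even though Lambda lies between Zeta and the peak Tau on the axis — preferences dip and rise again. Not single-peaked.
Bloc 2 violates single-peakedness, so the profile is not single-peaked on this axis.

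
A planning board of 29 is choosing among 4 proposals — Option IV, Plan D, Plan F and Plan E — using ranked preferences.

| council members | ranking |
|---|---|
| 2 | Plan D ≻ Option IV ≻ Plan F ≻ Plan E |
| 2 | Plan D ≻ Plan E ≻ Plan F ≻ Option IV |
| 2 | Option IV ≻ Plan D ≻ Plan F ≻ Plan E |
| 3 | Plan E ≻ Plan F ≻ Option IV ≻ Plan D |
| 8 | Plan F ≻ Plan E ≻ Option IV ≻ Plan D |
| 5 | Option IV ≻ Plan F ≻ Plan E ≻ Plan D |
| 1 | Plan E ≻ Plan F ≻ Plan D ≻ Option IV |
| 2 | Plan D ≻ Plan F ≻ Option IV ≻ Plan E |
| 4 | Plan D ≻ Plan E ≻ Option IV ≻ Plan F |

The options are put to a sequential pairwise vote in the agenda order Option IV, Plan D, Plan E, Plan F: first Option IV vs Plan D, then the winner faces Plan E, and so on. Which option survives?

Round 1: Option IV vs Plan D — 18–11, Option IV advances.
Round 2: Option IV vs Plan E — 11–18, Plan E advances.
Round 3: Plan E vs Plan F — 10–19, Plan F advances.
The agenda winner is Plan F.

Plan F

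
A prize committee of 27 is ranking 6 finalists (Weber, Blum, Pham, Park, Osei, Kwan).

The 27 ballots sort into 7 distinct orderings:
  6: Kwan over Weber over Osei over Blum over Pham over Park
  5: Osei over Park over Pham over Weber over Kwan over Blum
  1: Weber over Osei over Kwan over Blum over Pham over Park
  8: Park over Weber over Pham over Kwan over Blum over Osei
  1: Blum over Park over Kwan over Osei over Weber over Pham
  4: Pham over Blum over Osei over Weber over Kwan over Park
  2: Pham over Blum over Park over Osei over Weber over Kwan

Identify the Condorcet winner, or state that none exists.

none

Check each pair by majority over 27 ballots:
Weber vs Blum: 20 to 7, Weber.
Weber vs Pham: Weber preferred on 6+1+8+1 = 16 ballots; Weber wins 16–11.
Weber vs Park: 6+1+4 = 11 for Weber, 16 for Park — Park by 16–11.
Weber vs Osei: Weber is ranked higher on 6+1+8 = 15 ballots, Osei on 12. Weber wins 15–12.
Weber vs Kwan: Weber preferred on 5+1+8+4+2 = 20 ballots; Weber wins 20–7.
Blum vs Pham: 6+1+1 = 8 for Blum, 19 for Pham — Pham by 19–8.
Blum vs Park: 6+1+1+4+2 = 14 for Blum, 13 for Park — Blum by 14–13.
Blum vs Osei: Blum preferred on 8+1+4+2 = 15 ballots; Blum wins 15–12.
Blum vs Kwan: Blum preferred on 1+4+2 = 7 ballots; Kwan wins 20–7.
Pham vs Park: 13 to 14, Park.
Pham vs Osei: 8+4+2 = 14 for Pham, 13 for Osei — Pham by 14–13.
Pham vs Kwan: 5+8+4+2 = 19 for Pham, 8 for Kwan — Pham by 19–8.
Park vs Osei: 8+1+2 = 11 for Park, 16 for Osei — Osei by 16–11.
Park vs Kwan: Park preferred on 5+8+1+2 = 16 ballots; Park wins 16–11.
Osei vs Kwan: 12 to 15, Kwan.
No nominee is unbeaten: Weber loses to Park; Blum loses to Weber; Pham loses to Weber; Park loses to Blum; Osei loses to Weber; Kwan loses to Weber. In particular Weber beats Blum beats Park beats Weber is a majority cycle — no Condorcet winner exists.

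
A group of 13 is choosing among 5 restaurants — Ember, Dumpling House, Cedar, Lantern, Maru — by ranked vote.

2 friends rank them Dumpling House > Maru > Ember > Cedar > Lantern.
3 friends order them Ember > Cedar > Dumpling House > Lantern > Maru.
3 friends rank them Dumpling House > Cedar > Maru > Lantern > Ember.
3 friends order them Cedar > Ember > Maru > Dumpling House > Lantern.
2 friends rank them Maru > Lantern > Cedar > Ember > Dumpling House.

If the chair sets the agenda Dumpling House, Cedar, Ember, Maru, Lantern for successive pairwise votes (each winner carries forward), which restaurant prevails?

Round 1: Dumpling House vs Cedar — 5–8, Cedar advances.
Round 2: Cedar vs Ember — 8–5, Cedar advances.
Round 3: Cedar vs Maru — 9–4, Cedar advances.
Round 4: Cedar vs Lantern — 11–2, Cedar advances.
Cedar survives the agenda.

Cedar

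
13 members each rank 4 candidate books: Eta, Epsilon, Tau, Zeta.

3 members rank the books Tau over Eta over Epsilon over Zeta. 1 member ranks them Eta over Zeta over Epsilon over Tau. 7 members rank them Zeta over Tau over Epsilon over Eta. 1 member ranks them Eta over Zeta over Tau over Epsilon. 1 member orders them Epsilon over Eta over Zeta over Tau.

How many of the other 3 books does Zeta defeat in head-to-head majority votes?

Zeta against each rival (13 members):
Zeta vs Eta: Zeta wins 7–6.
Zeta–Epsilon: Zeta 9–4.
Zeta–Tau: Zeta 10–3.
Zeta beats Eta, Epsilon, Tau — 3 pairwise wins.

3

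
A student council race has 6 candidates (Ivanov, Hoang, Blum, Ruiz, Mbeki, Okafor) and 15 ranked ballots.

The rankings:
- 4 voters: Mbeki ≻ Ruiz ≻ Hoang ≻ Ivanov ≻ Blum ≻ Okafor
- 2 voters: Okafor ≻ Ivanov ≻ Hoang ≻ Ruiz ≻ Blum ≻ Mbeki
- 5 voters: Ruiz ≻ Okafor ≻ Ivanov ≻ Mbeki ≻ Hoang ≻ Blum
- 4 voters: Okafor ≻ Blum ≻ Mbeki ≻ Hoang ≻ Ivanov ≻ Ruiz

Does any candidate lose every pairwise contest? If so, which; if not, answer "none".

Head-to-head results (15 voters):
Ivanov vs Hoang: 2+5 = 7 for Ivanov, 8 for Hoang — Hoang by 8–7.
Ivanov vs Blum: Ivanov, 11–4.
Ivanov vs Ruiz: Ruiz, 9–6.
Ivanov vs Mbeki: 2+5 = 7 for Ivanov, 8 for Mbeki — Mbeki by 8–7.
Ivanov vs Okafor: Okafor, 11–4.
Hoang vs Blum: Hoang is ranked higher on 4+2+5 = 11 ballots, Blum on 4. Hoang wins 11–4.
Hoang vs Ruiz: 6 to 9, Ruiz.
Hoang vs Mbeki: Mbeki, 13–2.
Hoang vs Okafor: Okafor wins 11–4.
Blum vs Ruiz: Ruiz, 11–4.
Blum vs Mbeki: Mbeki wins 9–6.
Blum vs Okafor: Okafor wins 11–4.
Ruiz vs Mbeki: Mbeki wins 8–7.
Ruiz vs Okafor: Ruiz wins 9–6.
Mbeki vs Okafor: Mbeki preferred on 4 ballots; Okafor wins 11–4.
Blum loses to every other candidate — it is the Condorcet loser.

Blum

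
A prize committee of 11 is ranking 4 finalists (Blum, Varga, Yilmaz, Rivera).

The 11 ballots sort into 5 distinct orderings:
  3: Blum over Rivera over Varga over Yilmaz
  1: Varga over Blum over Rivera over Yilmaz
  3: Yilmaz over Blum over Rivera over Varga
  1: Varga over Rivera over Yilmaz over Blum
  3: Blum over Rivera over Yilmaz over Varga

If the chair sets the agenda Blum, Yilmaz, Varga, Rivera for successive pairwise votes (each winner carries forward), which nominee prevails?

Round 1: Blum vs Yilmaz — 7–4, Blum advances.
Round 2: Blum vs Varga — 9–2, Blum advances.
Round 3: Blum vs Rivera — 10–1, Blum advances.
Blum survives the agenda.

Blum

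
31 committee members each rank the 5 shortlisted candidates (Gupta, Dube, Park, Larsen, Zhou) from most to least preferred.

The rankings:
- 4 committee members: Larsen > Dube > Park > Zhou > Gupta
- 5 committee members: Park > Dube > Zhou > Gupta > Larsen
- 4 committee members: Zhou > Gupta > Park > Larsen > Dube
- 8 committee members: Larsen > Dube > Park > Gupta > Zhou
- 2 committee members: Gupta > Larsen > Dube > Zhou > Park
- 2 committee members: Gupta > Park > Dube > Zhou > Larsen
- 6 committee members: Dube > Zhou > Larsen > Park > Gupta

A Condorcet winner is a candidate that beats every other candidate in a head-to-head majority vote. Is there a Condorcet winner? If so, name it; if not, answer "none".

none

Check each pair by majority over 31 ballots:
Gupta vs Dube: 4+2+2 = 8 for Gupta, 23 for Dube — Dube by 23–8.
Gupta vs Park: 4+2+2 = 8 for Gupta, 23 for Park — Park by 23–8.
Gupta vs Larsen: 13 to 18, Larsen.
Gupta vs Zhou: 8+2+2 = 12 for Gupta, 19 for Zhou — Zhou by 19–12.
Dube vs Park: Dube is ranked higher on 4+8+2+6 = 20 ballots, Park on 11. Dube wins 20–11.
Dube vs Larsen: Dube is ranked higher on 5+2+6 = 13 ballots, Larsen on 18. Larsen wins 18–13.
Dube vs Zhou: 27 to 4, Dube.
Park vs Larsen: 11 to 20, Larsen.
Park vs Zhou: 4+5+8+2 = 19 for Park, 12 for Zhou — Park by 19–12.
Larsen vs Zhou: 14 to 17, Zhou.
No candidate is unbeaten: Gupta loses to Dube; Dube loses to Larsen; Park loses to Dube; Larsen loses to Zhou; Zhou loses to Dube. In particular Dube → Zhou → Larsen → Dube is a majority cycle — no Condorcet winner exists.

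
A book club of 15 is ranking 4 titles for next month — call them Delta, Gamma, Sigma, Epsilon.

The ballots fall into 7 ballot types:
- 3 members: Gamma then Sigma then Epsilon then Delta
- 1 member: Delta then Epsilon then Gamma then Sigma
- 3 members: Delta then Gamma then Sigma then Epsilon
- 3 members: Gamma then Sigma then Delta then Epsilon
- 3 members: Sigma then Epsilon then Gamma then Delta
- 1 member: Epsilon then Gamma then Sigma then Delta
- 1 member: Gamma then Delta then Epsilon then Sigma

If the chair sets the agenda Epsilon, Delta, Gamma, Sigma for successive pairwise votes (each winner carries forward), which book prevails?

Round 1: Epsilon vs Delta — 7–8, Delta advances.
Round 2: Delta vs Gamma — 4–11, Gamma advances.
Round 3: Gamma vs Sigma — 12–3, Gamma advances.
Gamma survives the agenda.

Gamma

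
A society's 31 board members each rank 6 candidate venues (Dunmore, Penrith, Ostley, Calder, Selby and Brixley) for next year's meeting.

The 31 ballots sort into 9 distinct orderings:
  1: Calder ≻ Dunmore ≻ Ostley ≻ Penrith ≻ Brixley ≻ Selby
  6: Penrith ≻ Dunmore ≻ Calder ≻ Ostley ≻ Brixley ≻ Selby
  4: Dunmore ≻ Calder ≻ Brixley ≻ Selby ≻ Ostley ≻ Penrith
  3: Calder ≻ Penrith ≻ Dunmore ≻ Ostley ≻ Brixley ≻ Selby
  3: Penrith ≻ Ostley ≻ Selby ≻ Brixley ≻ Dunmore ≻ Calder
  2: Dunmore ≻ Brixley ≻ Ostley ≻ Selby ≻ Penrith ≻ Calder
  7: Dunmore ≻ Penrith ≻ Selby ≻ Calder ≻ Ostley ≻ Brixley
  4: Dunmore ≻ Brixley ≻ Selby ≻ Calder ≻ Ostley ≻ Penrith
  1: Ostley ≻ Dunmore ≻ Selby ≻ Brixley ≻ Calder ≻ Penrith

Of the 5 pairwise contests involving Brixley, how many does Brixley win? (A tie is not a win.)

Brixley against each rival (31 organisers):
Brixley vs Dunmore: 3 for Brixley, 28 for Dunmore — Dunmore by 28–3.
Brixley vs Penrith: Penrith, 20–11.
Brixley vs Ostley: Brixley is ranked higher on 4+2+4 = 10 ballots, Ostley on 21. Ostley wins 21–10.
Brixley vs Calder: 10 to 21, Calder.
Brixley vs Selby: Brixley wins 20–11.
Brixley beats Selby; loses to Dunmore, Penrith, Ostley, Calder — 1 pairwise win.

1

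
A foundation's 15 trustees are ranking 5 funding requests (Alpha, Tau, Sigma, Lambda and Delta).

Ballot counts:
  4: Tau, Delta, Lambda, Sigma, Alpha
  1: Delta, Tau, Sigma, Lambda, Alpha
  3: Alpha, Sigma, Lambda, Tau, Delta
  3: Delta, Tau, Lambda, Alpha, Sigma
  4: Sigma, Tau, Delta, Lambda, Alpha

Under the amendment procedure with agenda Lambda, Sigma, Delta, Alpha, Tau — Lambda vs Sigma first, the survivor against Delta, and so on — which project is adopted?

Round 1: Lambda vs Sigma — 7–8, Sigma advances.
Round 2: Sigma vs Delta — 7–8, Delta advances.
Round 3: Delta vs Alpha — 12–3, Delta advances.
Round 4: Delta vs Tau — 4–11, Tau advances.
Tau survives the agenda.

Tau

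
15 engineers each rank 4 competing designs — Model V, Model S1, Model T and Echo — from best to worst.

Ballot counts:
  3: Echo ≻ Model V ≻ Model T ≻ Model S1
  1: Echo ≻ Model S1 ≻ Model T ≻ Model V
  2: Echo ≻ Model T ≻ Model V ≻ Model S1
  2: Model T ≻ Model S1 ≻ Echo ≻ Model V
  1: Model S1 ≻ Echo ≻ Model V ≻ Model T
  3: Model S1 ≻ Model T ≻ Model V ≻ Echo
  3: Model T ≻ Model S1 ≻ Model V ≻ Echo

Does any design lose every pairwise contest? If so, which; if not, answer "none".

Head-to-head results (15 engineers):
Model V vs Model S1: Model V preferred on 3+2 = 5 ballots; Model S1 wins 10–5.
Model V vs Model T: Model V is ranked higher on 3+1 = 4 ballots, Model T on 11. Model T wins 11–4.
Model V–Echo: Echo 9–6.
Model S1 vs Model T: Model T, 10–5.
Model S1 vs Echo: Model S1 wins 9–6.
Model T vs Echo: Model T, 8–7.
Model V is beaten in every head-to-head and is the Condorcet loser.

Model V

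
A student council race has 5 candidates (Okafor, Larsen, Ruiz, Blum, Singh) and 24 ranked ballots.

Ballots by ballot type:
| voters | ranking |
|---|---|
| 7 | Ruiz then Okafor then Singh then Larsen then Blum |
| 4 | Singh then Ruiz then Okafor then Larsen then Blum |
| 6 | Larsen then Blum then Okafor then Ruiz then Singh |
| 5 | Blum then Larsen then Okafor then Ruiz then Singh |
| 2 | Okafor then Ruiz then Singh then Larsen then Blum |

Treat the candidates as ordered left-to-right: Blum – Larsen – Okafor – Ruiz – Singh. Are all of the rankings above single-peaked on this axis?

yes

Axis positions: Blum=1, Larsen=2, Okafor=3, Ruiz=4, Singh=5.
Ballot type 1 (peak Ruiz at position 4): ranking walks positions 4-3-5-2-1, expanding outward from the peak — single-peaked.
Ballot type 2 (peak Singh at position 5): ranking walks positions 5-4-3-2-1, expanding outward from the peak — single-peaked.
Ballot type 3 (peak Larsen at position 2): ranking walks positions 2-1-3-4-5, expanding outward from the peak — single-peaked.
Ballot type 4 (peak Blum at position 1): ranking walks positions 1-2-3-4-5, expanding outward from the peak — single-peaked.
Ballot type 5 (peak Okafor at position 3): ranking walks positions 3-4-5-2-1, expanding outward from the peak — single-peaked.
Every ranking is single-peaked on this axis.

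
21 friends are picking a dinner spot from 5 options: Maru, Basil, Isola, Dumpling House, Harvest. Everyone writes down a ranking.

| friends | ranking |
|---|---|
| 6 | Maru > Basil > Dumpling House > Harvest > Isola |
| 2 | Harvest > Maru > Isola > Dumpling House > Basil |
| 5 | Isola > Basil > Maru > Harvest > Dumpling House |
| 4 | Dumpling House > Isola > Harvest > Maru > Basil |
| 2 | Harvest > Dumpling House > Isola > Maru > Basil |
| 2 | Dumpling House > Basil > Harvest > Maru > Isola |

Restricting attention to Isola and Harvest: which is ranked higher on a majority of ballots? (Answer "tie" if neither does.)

Ballots ranking Isola above Harvest: 5 + 4 = 9.
Ballots ranking Harvest above Isola: 21 − 9 = 12.
Harvest wins the head-to-head 12–9.

Harvest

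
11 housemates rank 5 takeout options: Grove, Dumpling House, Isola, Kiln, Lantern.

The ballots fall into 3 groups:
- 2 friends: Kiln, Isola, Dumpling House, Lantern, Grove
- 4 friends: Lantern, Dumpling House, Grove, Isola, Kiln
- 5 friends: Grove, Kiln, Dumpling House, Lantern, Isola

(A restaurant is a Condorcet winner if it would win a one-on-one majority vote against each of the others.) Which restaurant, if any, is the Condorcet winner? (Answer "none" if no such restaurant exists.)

Head-to-head results (11 friends):
Grove–Dumpling House: Dumpling House 6–5.
Grove vs Isola: Grove, 9–2.
Grove vs Kiln: Grove, 9–2.
Grove vs Lantern: Lantern, 6–5.
Dumpling House vs Isola: Dumpling House, 9–2.
Dumpling House vs Kiln: Kiln, 7–4.
Dumpling House vs Lantern: Dumpling House wins 7–4.
Isola–Kiln: Kiln 7–4.
Isola vs Lantern: Lantern wins 9–2.
Kiln vs Lantern: Kiln, 7–4.
Each restaurant drops at least one matchup (Grove loses to Dumpling House; Dumpling House loses to Kiln; Isola loses to Grove; Kiln loses to Grove; Lantern loses to Dumpling House); the cycle Grove → Kiln → Dumpling House → Grove rules out a Condorcet winner.

none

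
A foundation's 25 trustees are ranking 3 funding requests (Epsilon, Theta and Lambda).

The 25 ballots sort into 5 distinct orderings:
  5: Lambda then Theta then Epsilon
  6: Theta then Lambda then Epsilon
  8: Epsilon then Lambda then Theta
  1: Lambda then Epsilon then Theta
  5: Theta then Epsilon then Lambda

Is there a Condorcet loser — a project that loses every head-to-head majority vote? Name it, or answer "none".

none

Head-to-head results (25 reviewers):
Epsilon–Theta: Theta 16–9.
Epsilon–Lambda: Epsilon 13–12.
Theta vs Lambda: 11 to 14, Lambda.
Each project has at least one pairwise win (Epsilon beats Lambda; Theta beats Epsilon; Lambda beats Theta) — no Condorcet loser.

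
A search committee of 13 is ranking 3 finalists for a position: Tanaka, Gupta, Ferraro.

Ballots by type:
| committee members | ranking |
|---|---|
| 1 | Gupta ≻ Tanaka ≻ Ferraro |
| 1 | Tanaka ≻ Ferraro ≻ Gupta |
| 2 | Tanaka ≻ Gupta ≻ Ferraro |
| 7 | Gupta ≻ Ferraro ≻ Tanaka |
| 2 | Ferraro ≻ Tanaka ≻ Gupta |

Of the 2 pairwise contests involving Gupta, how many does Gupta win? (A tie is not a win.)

Gupta against each rival (13 committee members):
Gupta–Tanaka: Gupta 8–5.
Gupta vs Ferraro: 10 to 3, Gupta.
Gupta beats Tanaka, Ferraro — 2 pairwise wins.

2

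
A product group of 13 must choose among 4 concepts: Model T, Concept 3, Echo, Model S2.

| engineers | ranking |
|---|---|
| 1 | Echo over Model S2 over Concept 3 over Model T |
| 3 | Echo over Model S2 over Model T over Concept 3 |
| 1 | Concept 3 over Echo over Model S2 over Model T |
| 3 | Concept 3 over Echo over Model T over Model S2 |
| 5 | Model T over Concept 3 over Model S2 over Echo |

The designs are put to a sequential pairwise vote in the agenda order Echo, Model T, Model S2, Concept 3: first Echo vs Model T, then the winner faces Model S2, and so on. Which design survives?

Round 1: Echo vs Model T — 8–5, Echo advances.
Round 2: Echo vs Model S2 — 8–5, Echo advances.
Round 3: Echo vs Concept 3 — 4–9, Concept 3 advances.
The agenda winner is Concept 3.

Concept 3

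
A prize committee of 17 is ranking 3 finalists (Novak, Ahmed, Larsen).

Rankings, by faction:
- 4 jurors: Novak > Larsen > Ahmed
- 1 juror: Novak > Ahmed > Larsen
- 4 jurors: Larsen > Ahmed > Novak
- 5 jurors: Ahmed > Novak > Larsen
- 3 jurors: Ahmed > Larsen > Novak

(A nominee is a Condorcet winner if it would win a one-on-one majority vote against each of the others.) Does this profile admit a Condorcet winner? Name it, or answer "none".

Ahmed

Pairwise majorities:
Novak–Ahmed: Ahmed 12–5.
Novak vs Larsen: 10 to 7, Novak.
Ahmed vs Larsen: Ahmed, 9–8.
Ahmed beats each of Novak, Larsen — Ahmed is the Condorcet winner.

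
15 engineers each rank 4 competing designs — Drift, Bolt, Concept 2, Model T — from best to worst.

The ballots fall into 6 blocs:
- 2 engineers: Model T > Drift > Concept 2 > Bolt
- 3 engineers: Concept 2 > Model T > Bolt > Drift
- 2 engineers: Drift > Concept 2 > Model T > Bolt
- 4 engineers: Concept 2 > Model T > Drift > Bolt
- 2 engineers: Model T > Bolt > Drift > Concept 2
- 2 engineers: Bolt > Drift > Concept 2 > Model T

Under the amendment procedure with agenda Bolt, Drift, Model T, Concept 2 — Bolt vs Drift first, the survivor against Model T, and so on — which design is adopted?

Concept 2

Round 1: Bolt vs Drift — 7–8, Drift advances.
Round 2: Drift vs Model T — 4–11, Model T advances.
Round 3: Model T vs Concept 2 — 4–11, Concept 2 advances.
Concept 2 survives the agenda.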